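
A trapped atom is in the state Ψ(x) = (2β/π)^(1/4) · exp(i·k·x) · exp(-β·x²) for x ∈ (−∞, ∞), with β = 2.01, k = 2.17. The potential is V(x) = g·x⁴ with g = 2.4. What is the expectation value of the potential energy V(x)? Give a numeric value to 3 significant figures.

⟨V⟩ = ∫ V(x)·|Ψ|² dx.
Gaussian moments: ∫x^(2j)·e^(−2βx²) dx = (2j−1)!!/(4β)^j · √(π/(2β)), odd powers integrate to 0; here √(π/(2β)) = 0.88402.
⟨V⟩ = 0.11138.

0.111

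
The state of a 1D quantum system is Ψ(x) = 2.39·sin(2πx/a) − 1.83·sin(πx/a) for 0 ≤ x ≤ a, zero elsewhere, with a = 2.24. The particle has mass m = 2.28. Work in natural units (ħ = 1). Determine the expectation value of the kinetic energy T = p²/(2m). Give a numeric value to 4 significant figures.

T = −(ħ²/2m) d²/dx², so ⟨T⟩ = −(ħ²/2m) ∫ Ψ*·Ψ'' dx / ∫|Ψ|² dx; with m = 2.28.
d²/dx² sin(jπx/a) = −(jπ/a)²·sin(jπx/a); on 0 ≤ x ≤ a, ∫sin²(jπx/a) dx = a/2 and ∫sin(jπx/a)·sin(lπx/a) dx = 0 for j ≠ l, so only diagonal terms survive in ∫|Ψ|² and ∫Ψ·Ψ″; ∫Ψ·Ψ′ dx = [Ψ²/2] between the walls = 0.
State is unnormalized: ∫|Ψ|² dx = 10.148, and ∫Ψ*·(−ħ²/2m · Ψ'') dx = 12.656, so ⟨T⟩ = 12.656 / 10.148.
⟨T⟩ = 1.2472.

1.247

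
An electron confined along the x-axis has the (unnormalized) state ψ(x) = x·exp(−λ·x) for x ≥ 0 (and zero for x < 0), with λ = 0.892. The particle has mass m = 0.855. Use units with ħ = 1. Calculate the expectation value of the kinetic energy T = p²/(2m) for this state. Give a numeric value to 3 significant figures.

0.465

T = −(ħ²/2m) d²/dx², so ⟨T⟩ = −(ħ²/2m) ∫ ψ*·ψ'' dx / ∫|ψ|² dx; with m = 0.855.
Differentiate x·exp(−λ·x) with the product rule; every integrand then reduces to terms xʲ·e^(−2λx) on [0, ∞), with ∫₀^∞ xʲ·e^(−2λx) dx = j!/(2λ)^(j+1).
State is unnormalized: ∫|ψ|² dx = 0.35225, and ∫ψ*·(−ħ²/2m · ψ'') dx = 0.16390, so ⟨T⟩ = 0.16390 / 0.35225.
⟨T⟩ = 0.46530.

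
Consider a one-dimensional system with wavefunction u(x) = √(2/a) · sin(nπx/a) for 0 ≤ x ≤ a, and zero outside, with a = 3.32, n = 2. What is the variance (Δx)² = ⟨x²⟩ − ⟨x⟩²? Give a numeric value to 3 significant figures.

Compute ⟨x⟩ and ⟨x²⟩ separately, then (Δx)² = ⟨x²⟩ − ⟨x⟩².
With sin²θ = (1 − cos2θ)/2 on 0 ≤ x ≤ a: ∫sin²(nπx/a) dx = a/2, ∫x·sin²(nπx/a) dx = a²/4, ∫x²·sin²(nπx/a) dx = a³·(1/6 − 1/(4n²π²)); higher powers xᵏ the same way, integrating xᵏ·cos(2nπx/a) by parts.
⟨x⟩ = 1.6600 and ⟨x²⟩ = 3.5345.
(Δx)² = 3.5345 − (1.6600)² = 0.77893.

0.779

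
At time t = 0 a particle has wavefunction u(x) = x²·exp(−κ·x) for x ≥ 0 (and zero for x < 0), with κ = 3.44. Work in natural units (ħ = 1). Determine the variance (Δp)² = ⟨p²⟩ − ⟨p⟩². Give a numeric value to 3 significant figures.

3.94

Compute ⟨p⟩ and ⟨p²⟩ separately; (Δp)² = ⟨p²⟩ − ⟨p⟩².
Differentiate x²·exp(−κ·x) with the product rule; every integrand then reduces to terms xʲ·e^(−2κx) on [0, ∞), with ∫₀^∞ xʲ·e^(−2κx) dx = j!/(2κ)^(j+1).
Normalization: ∫|u|² dx = 0.0015569.
⟨p⟩ = 0.0000 and ⟨p²⟩ = 3.9445.
(Δp)² = 3.9445 − (0.0000)² = 3.9445.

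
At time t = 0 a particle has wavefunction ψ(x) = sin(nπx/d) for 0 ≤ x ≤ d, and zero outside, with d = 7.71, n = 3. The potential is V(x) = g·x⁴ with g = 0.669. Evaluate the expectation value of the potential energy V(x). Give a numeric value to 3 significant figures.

⟨V⟩ = ∫ V(x)·|ψ|² dx / ∫|ψ|² dx.
With sin²θ = (1 − cos2θ)/2 on 0 ≤ x ≤ d: ∫sin²(nπx/d) dx = d/2, ∫x·sin²(nπx/d) dx = d²/4, ∫x²·sin²(nπx/d) dx = d³·(1/6 − 1/(4n²π²)); higher powers xᵏ the same way, integrating xᵏ·cos(2nπx/d) by parts.
State is unnormalized: ∫|ψ|² dx = 3.8550, and ∫ψ*·V(x)·ψ dx = 1721.8, so ⟨V⟩ = 1721.8 / 3.8550.
⟨V⟩ = 446.63.

447.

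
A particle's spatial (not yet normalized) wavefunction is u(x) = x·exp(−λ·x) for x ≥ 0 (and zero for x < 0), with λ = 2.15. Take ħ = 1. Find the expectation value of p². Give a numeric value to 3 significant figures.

4.62

p² u = −ħ² d²u/dx²; ⟨p²⟩ = −ħ² ∫ u*·u'' dx / ∫|u|² dx.
Differentiate x·exp(−λ·x) with the product rule; every integrand then reduces to terms xʲ·e^(−2λx) on [0, ∞), with ∫₀^∞ xʲ·e^(−2λx) dx = j!/(2λ)^(j+1).
State is unnormalized: ∫|u|² dx = 0.025155, and ∫u*·(−ħ² u'') dx = 0.11628, so ⟨p²⟩ = 0.11628 / 0.025155.
⟨p²⟩ = 4.6225.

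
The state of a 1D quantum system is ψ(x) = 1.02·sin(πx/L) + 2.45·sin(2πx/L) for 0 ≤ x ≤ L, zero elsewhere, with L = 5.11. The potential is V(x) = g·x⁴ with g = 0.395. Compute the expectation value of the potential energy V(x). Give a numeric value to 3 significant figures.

22.5

⟨V⟩ = ∫ V(x)·|ψ|² dx / ∫|ψ|² dx.
On 0 ≤ x ≤ L (j ≠ l): ∫sin²(jπx/L) dx = L/2, ∫sin(jπx/L)·sin(lπx/L) dx = 0; diagonal moments ∫x·sin²(jπx/L) dx = L²/4, ∫x²·sin²(jπx/L) dx = L³·(1/6 − 1/(4j²π²)); cross terms ∫x·sin(jπx/L)·sin(lπx/L) dx = 0 for j + l even and −4jlL²/(π²(j² − l²)²) for j + l odd, ∫x²·sin(jπx/L)·sin(lπx/L) dx = (−1)^(j+l)·4jlL³/(π²(j² − l²)²); higher powers the same way via product-to-sum and parts.
State is unnormalized: ∫|ψ|² dx = 17.995, and ∫ψ*·V(x)·ψ dx = 405.03, so ⟨V⟩ = 405.03 / 17.995.
⟨V⟩ = 22.508.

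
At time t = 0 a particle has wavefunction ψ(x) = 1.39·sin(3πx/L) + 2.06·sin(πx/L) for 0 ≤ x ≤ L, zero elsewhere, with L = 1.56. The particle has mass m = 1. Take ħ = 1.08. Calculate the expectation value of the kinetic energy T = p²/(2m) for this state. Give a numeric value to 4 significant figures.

8.285

T = −(ħ²/2m) d²/dx², so ⟨T⟩ = −(ħ²/2m) ∫ ψ*·ψ'' dx / ∫|ψ|² dx; with m = 1.
d²/dx² sin(jπx/L) = −(jπ/L)²·sin(jπx/L); on 0 ≤ x ≤ L, ∫sin²(jπx/L) dx = L/2 and ∫sin(jπx/L)·sin(lπx/L) dx = 0 for j ≠ l, so only diagonal terms survive in ∫|ψ|² and ∫ψ·ψ″; ∫ψ·ψ′ dx = [ψ²/2] between the walls = 0.
State is unnormalized: ∫|ψ|² dx = 4.8170, and ∫ψ*·(−ħ²/2m · ψ'') dx = 39.909, so ⟨T⟩ = 39.909 / 4.8170.
⟨T⟩ = 8.2849.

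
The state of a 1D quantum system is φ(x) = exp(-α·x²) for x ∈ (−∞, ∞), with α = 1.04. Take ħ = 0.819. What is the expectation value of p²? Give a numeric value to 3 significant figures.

p² φ = −ħ² d²φ/dx²; ⟨p²⟩ = −ħ² ∫ φ*·φ'' dx / ∫|φ|² dx.
Gaussian moments: ∫x^(2j)·e^(−2αx²) dx = (2j−1)!!/(4α)^j · √(π/(2α)), odd powers integrate to 0; here √(π/(2α)) = 1.2290. Derivatives: d/dx e^(−αx²) = −2αx·e^(−αx²), d²/dx² e^(−αx²) = (4α²x² − 2α)·e^(−αx²).
State is unnormalized: ∫|φ|² dx = 1.2290, and ∫φ*·(−ħ² φ'') dx = 0.85732, so ⟨p²⟩ = 0.85732 / 1.2290.
⟨p²⟩ = 0.69759.

0.698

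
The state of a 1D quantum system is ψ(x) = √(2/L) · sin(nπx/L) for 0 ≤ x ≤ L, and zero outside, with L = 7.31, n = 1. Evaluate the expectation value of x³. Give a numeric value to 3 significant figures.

68.0

⟨x³⟩ = ∫ x³·|ψ|² dx (integrals over the domain).
With sin²θ = (1 − cos2θ)/2 on 0 ≤ x ≤ L: ∫sin²(nπx/L) dx = L/2, ∫x·sin²(nπx/L) dx = L²/4, ∫x²·sin²(nπx/L) dx = L³·(1/6 − 1/(4n²π²)); higher powers xᵏ the same way, integrating xᵏ·cos(2nπx/L) by parts.
⟨x³⟩ = 67.971.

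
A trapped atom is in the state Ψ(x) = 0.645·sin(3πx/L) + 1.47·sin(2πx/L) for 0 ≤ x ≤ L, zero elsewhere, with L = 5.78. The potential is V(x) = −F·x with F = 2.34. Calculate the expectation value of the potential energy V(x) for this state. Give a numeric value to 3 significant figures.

-4.83

⟨V⟩ = ∫ V(x)·|Ψ|² dx / ∫|Ψ|² dx.
On 0 ≤ x ≤ L (j ≠ l): ∫sin²(jπx/L) dx = L/2, ∫sin(jπx/L)·sin(lπx/L) dx = 0; diagonal moments ∫x·sin²(jπx/L) dx = L²/4, ∫x²·sin²(jπx/L) dx = L³·(1/6 − 1/(4j²π²)); cross terms ∫x·sin(jπx/L)·sin(lπx/L) dx = 0 for j + l even and −4jlL²/(π²(j² − l²)²) for j + l odd, ∫x²·sin(jπx/L)·sin(lπx/L) dx = (−1)^(j+l)·4jlL³/(π²(j² − l²)²); higher powers the same way via product-to-sum and parts.
State is unnormalized: ∫|Ψ|² dx = 7.4473, and ∫Ψ*·V(x)·Ψ dx = -35.944, so ⟨V⟩ = -35.944 / 7.4473.
⟨V⟩ = -4.8264.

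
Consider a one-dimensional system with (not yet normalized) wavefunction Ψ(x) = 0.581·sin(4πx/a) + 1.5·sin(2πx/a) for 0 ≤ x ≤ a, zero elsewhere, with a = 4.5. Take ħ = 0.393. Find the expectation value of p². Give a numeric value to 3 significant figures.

0.419

p² Ψ = −ħ² d²Ψ/dx²; ⟨p²⟩ = −ħ² ∫ Ψ*·Ψ'' dx / ∫|Ψ|² dx.
d²/dx² sin(jπx/a) = −(jπ/a)²·sin(jπx/a); on 0 ≤ x ≤ a, ∫sin²(jπx/a) dx = a/2 and ∫sin(jπx/a)·sin(lπx/a) dx = 0 for j ≠ l, so only diagonal terms survive in ∫|Ψ|² and ∫Ψ·Ψ″; ∫Ψ·Ψ′ dx = [Ψ²/2] between the walls = 0.
State is unnormalized: ∫|Ψ|² dx = 5.8220, and ∫Ψ*·(−ħ² Ψ'') dx = 2.4391, so ⟨p²⟩ = 2.4391 / 5.8220.
⟨p²⟩ = 0.41895.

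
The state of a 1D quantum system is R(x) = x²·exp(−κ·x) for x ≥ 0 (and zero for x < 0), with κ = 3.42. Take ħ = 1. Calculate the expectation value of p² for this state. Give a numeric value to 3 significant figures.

3.90

p² R = −ħ² d²R/dx²; ⟨p²⟩ = −ħ² ∫ R*·R'' dx / ∫|R|² dx.
Differentiate x²·exp(−κ·x) with the product rule; every integrand then reduces to terms xʲ·e^(−2κx) on [0, ∞), with ∫₀^∞ xʲ·e^(−2κx) dx = j!/(2κ)^(j+1).
State is unnormalized: ∫|R|² dx = 0.0016030, and ∫R*·(−ħ² R'') dx = 0.0062497, so ⟨p²⟩ = 0.0062497 / 0.0016030.
⟨p²⟩ = 3.8988.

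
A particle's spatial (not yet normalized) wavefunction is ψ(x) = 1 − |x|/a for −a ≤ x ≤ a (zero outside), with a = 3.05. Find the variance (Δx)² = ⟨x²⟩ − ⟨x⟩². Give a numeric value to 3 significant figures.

Compute ⟨x⟩ and ⟨x²⟩ separately, then (Δx)² = ⟨x²⟩ − ⟨x⟩².
ψ is even, so ∫ over [−a, a] = 2∫₀ᵃ with ψ = 1 − x/a there: ∫₀ᵃ (1 − x/a)² dx = a/3, ∫₀ᵃ x²(1 − x/a)² dx = a³/30, ∫₀ᵃ x⁴(1 − x/a)² dx = a⁵/105.
Normalization: ∫|ψ|² dx = 2.0333.
⟨x⟩ = 0.0000 and ⟨x²⟩ = 0.93025.
(Δx)² = 0.93025 − (0.0000)² = 0.93025.

0.930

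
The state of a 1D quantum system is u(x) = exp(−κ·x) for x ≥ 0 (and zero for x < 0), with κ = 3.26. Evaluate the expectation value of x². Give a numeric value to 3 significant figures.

0.0470

⟨x²⟩ = ∫ x²·|u|² dx / ∫|u|² dx (integrals over the domain).
Every integrand reduces to terms xʲ·e^(−2κx) on [0, ∞); use ∫₀^∞ xʲ·e^(−2κx) dx = j!/(2κ)^(j+1).
State is unnormalized: ∫|u|² dx = 0.15337, and ∫u*·x²·u dx = 0.0072158, so ⟨x²⟩ = 0.0072158 / 0.15337.
⟨x²⟩ = 0.047047.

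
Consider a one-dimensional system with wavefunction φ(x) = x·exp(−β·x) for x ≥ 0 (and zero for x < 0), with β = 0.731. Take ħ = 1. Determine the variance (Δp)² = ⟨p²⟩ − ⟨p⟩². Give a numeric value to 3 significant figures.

Compute ⟨p⟩ and ⟨p²⟩ separately; (Δp)² = ⟨p²⟩ − ⟨p⟩².
Differentiate x·exp(−β·x) with the product rule; every integrand then reduces to terms xʲ·e^(−2βx) on [0, ∞), with ∫₀^∞ xʲ·e^(−2βx) dx = j!/(2β)^(j+1).
Normalization: ∫|φ|² dx = 0.64001.
⟨p⟩ = 0.0000 and ⟨p²⟩ = 0.53436.
(Δp)² = 0.53436 − (0.0000)² = 0.53436.

0.534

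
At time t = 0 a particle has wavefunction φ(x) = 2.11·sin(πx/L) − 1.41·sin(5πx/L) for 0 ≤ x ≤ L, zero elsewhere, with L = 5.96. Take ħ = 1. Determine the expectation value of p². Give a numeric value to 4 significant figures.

p² φ = −ħ² d²φ/dx²; ⟨p²⟩ = −ħ² ∫ φ*·φ'' dx / ∫|φ|² dx.
d²/dx² sin(jπx/L) = −(jπ/L)²·sin(jπx/L); on 0 ≤ x ≤ L, ∫sin²(jπx/L) dx = L/2 and ∫sin(jπx/L)·sin(lπx/L) dx = 0 for j ≠ l, so only diagonal terms survive in ∫|φ|² and ∫φ·φ″; ∫φ·φ′ dx = [φ²/2] between the walls = 0.
State is unnormalized: ∫|φ|² dx = 19.192, and ∫φ*·(−ħ² φ'') dx = 44.839, so ⟨p²⟩ = 44.839 / 19.192.
⟨p²⟩ = 2.3364.

2.336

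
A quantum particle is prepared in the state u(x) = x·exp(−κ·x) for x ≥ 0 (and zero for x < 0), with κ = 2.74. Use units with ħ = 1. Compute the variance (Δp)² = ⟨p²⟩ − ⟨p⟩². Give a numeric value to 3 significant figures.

Compute ⟨p⟩ and ⟨p²⟩ separately; (Δp)² = ⟨p²⟩ − ⟨p⟩².
Differentiate x·exp(−κ·x) with the product rule; every integrand then reduces to terms xʲ·e^(−2κx) on [0, ∞), with ∫₀^∞ xʲ·e^(−2κx) dx = j!/(2κ)^(j+1).
Normalization: ∫|u|² dx = 0.012153.
⟨p⟩ = 0.0000 and ⟨p²⟩ = 7.5076.
(Δp)² = 7.5076 − (0.0000)² = 7.5076.

7.51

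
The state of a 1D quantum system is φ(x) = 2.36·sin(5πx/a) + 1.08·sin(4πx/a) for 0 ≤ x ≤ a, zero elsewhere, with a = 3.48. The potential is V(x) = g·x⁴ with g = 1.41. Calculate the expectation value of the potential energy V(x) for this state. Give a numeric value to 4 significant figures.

16.36

⟨V⟩ = ∫ V(x)·|φ|² dx / ∫|φ|² dx.
On 0 ≤ x ≤ a (j ≠ l): ∫sin²(jπx/a) dx = a/2, ∫sin(jπx/a)·sin(lπx/a) dx = 0; diagonal moments ∫x·sin²(jπx/a) dx = a²/4, ∫x²·sin²(jπx/a) dx = a³·(1/6 − 1/(4j²π²)); cross terms ∫x·sin(jπx/a)·sin(lπx/a) dx = 0 for j + l even and −4jla²/(π²(j² − l²)²) for j + l odd, ∫x²·sin(jπx/a)·sin(lπx/a) dx = (−1)^(j+l)·4jla³/(π²(j² − l²)²); higher powers the same way via product-to-sum and parts.
State is unnormalized: ∫|φ|² dx = 11.721, and ∫φ*·V(x)·φ dx = 191.69, so ⟨V⟩ = 191.69 / 11.721.
⟨V⟩ = 16.355.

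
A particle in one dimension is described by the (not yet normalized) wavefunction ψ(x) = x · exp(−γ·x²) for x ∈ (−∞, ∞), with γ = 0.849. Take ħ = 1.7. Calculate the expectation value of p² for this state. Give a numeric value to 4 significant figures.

7.361

p² ψ = −ħ² d²ψ/dx²; ⟨p²⟩ = −ħ² ∫ ψ*·ψ'' dx / ∫|ψ|² dx.
Expand each integrand as polynomial × e^(−2γx²) and use ∫x^(2j)·e^(−2γx²) dx = (2j−1)!!/(4γ)^j · √(π/(2γ)), odd powers → 0; here √(π/(2γ)) = 1.3602. Differentiate with the product rule, d/dx e^(−γx²) = −2γx·e^(−γx²).
State is unnormalized: ∫|ψ|² dx = 0.40053, and ∫ψ*·(−ħ² ψ'') dx = 2.9483, so ⟨p²⟩ = 2.9483 / 0.40053.
⟨p²⟩ = 7.3608.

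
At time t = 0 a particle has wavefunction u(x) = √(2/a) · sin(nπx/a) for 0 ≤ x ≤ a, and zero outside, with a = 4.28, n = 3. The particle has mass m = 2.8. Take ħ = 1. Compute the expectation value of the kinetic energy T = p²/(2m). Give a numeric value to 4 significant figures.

T = −(ħ²/2m) d²/dx², so ⟨T⟩ = −(ħ²/2m) ∫ u*·u'' dx; with m = 2.8.
d/dx sin(nπx/a) = (nπ/a)·cos(nπx/a) and d²/dx² sin(nπx/a) = −(nπ/a)²·sin(nπx/a); on 0 ≤ x ≤ a, ∫sin²(nπx/a) dx = a/2 and ∫sin(nπx/a)·cos(nπx/a) dx = 0.
⟨T⟩ = 0.86590.

0.8659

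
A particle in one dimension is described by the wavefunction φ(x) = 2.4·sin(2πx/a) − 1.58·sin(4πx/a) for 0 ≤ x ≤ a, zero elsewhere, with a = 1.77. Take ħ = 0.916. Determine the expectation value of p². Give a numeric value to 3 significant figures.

p² φ = −ħ² d²φ/dx²; ⟨p²⟩ = −ħ² ∫ φ*·φ'' dx / ∫|φ|² dx.
d²/dx² sin(jπx/a) = −(jπ/a)²·sin(jπx/a); on 0 ≤ x ≤ a, ∫sin²(jπx/a) dx = a/2 and ∫sin(jπx/a)·sin(lπx/a) dx = 0 for j ≠ l, so only diagonal terms survive in ∫|φ|² and ∫φ·φ″; ∫φ·φ′ dx = [φ²/2] between the walls = 0.
State is unnormalized: ∫|φ|² dx = 7.3069, and ∫φ*·(−ħ² φ'') dx = 147.34, so ⟨p²⟩ = 147.34 / 7.3069.
⟨p²⟩ = 20.164.

20.2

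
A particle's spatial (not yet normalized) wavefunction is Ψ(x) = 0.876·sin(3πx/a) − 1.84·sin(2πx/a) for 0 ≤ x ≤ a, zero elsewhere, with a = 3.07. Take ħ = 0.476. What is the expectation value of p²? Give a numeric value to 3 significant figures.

p² Ψ = −ħ² d²Ψ/dx²; ⟨p²⟩ = −ħ² ∫ Ψ*·Ψ'' dx / ∫|Ψ|² dx.
d²/dx² sin(jπx/a) = −(jπ/a)²·sin(jπx/a); on 0 ≤ x ≤ a, ∫sin²(jπx/a) dx = a/2 and ∫sin(jπx/a)·sin(lπx/a) dx = 0 for j ≠ l, so only diagonal terms survive in ∫|Ψ|² and ∫Ψ·Ψ″; ∫Ψ·Ψ′ dx = [Ψ²/2] between the walls = 0.
State is unnormalized: ∫|Ψ|² dx = 6.3748, and ∫Ψ*·(−ħ² Ψ'') dx = 7.4475, so ⟨p²⟩ = 7.4475 / 6.3748.
⟨p²⟩ = 1.1683.

1.17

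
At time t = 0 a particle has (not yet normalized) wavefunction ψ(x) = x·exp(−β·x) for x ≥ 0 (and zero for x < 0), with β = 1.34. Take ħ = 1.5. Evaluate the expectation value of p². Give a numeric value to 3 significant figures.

p² ψ = −ħ² d²ψ/dx²; ⟨p²⟩ = −ħ² ∫ ψ*·ψ'' dx / ∫|ψ|² dx.
Differentiate x·exp(−β·x) with the product rule; every integrand then reduces to terms xʲ·e^(−2βx) on [0, ∞), with ∫₀^∞ xʲ·e^(−2βx) dx = j!/(2β)^(j+1).
State is unnormalized: ∫|ψ|² dx = 0.10390, and ∫ψ*·(−ħ² ψ'') dx = 0.41978, so ⟨p²⟩ = 0.41978 / 0.10390.
⟨p²⟩ = 4.0401.

4.04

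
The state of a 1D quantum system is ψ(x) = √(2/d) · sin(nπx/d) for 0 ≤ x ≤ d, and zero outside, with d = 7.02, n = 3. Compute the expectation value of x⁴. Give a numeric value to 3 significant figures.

459.

⟨x⁴⟩ = ∫ x⁴·|ψ|² dx (integrals over the domain).
With sin²θ = (1 − cos2θ)/2 on 0 ≤ x ≤ d: ∫sin²(nπx/d) dx = d/2, ∫x·sin²(nπx/d) dx = d²/4, ∫x²·sin²(nπx/d) dx = d³·(1/6 − 1/(4n²π²)); higher powers xᵏ the same way, integrating xᵏ·cos(2nπx/d) by parts.
⟨x⁴⟩ = 458.83.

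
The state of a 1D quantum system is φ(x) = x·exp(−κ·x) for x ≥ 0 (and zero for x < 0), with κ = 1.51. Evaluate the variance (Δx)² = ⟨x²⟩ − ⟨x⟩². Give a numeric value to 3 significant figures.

Compute ⟨x⟩ and ⟨x²⟩ separately, then (Δx)² = ⟨x²⟩ − ⟨x⟩².
Every integrand reduces to terms xʲ·e^(−2κx) on [0, ∞); use ∫₀^∞ xʲ·e^(−2κx) dx = j!/(2κ)^(j+1).
Normalization: ∫|φ|² dx = 0.072612.
⟨x⟩ = 0.99338 and ⟨x²⟩ = 1.3157.
(Δx)² = 1.3157 − (0.99338)² = 0.32893.

0.329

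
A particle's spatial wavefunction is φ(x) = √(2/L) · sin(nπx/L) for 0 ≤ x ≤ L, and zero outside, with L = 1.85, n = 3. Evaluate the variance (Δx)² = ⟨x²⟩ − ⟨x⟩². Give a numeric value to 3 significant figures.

0.266

Compute ⟨x⟩ and ⟨x²⟩ separately, then (Δx)² = ⟨x²⟩ − ⟨x⟩².
With sin²θ = (1 − cos2θ)/2 on 0 ≤ x ≤ L: ∫sin²(nπx/L) dx = L/2, ∫x·sin²(nπx/L) dx = L²/4, ∫x²·sin²(nπx/L) dx = L³·(1/6 − 1/(4n²π²)); higher powers xᵏ the same way, integrating xᵏ·cos(2nπx/L) by parts.
⟨x⟩ = 0.92500 and ⟨x²⟩ = 1.1216.
(Δx)² = 1.1216 − (0.92500)² = 0.26594.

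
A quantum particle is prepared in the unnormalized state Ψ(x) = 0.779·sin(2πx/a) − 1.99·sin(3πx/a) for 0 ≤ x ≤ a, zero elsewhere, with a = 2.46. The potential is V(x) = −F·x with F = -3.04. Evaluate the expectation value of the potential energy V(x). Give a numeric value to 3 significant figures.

4.73

⟨V⟩ = ∫ V(x)·|Ψ|² dx / ∫|Ψ|² dx.
On 0 ≤ x ≤ a (j ≠ l): ∫sin²(jπx/a) dx = a/2, ∫sin(jπx/a)·sin(lπx/a) dx = 0; diagonal moments ∫x·sin²(jπx/a) dx = a²/4, ∫x²·sin²(jπx/a) dx = a³·(1/6 − 1/(4j²π²)); cross terms ∫x·sin(jπx/a)·sin(lπx/a) dx = 0 for j + l even and −4jla²/(π²(j² − l²)²) for j + l odd, ∫x²·sin(jπx/a)·sin(lπx/a) dx = (−1)^(j+l)·4jla³/(π²(j² − l²)²); higher powers the same way via product-to-sum and parts.
State is unnormalized: ∫|Ψ|² dx = 5.6173, and ∫Ψ*·V(x)·Ψ dx = 26.552, so ⟨V⟩ = 26.552 / 5.6173.
⟨V⟩ = 4.7269.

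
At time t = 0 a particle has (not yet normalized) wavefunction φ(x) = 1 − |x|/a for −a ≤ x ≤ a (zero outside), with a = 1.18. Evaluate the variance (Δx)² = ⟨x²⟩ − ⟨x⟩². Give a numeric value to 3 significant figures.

Compute ⟨x⟩ and ⟨x²⟩ separately, then (Δx)² = ⟨x²⟩ − ⟨x⟩².
φ is even, so ∫ over [−a, a] = 2∫₀ᵃ with φ = 1 − x/a there: ∫₀ᵃ (1 − x/a)² dx = a/3, ∫₀ᵃ x²(1 − x/a)² dx = a³/30, ∫₀ᵃ x⁴(1 − x/a)² dx = a⁵/105.
Normalization: ∫|φ|² dx = 0.78667.
⟨x⟩ = 0.0000 and ⟨x²⟩ = 0.13924.
(Δx)² = 0.13924 − (0.0000)² = 0.13924.

0.139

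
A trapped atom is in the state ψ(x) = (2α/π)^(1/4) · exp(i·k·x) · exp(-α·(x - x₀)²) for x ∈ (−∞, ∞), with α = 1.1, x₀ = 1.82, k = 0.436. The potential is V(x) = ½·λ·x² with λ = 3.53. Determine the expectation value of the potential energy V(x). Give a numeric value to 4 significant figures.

6.248

⟨V⟩ = ∫ V(x)·|ψ|² dx.
Gaussian moments (u = x − x₀): ∫u^(2j)·e^(−2αu²) du = (2j−1)!!/(4α)^j · √(π/(2α)), odd powers integrate to 0; here √(π/(2α)) = 1.1950.
⟨V⟩ = 6.2475.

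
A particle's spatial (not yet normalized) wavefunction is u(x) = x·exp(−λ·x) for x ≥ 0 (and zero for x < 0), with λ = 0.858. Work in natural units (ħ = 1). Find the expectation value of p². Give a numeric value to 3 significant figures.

0.736

p² u = −ħ² d²u/dx²; ⟨p²⟩ = −ħ² ∫ u*·u'' dx / ∫|u|² dx.
Differentiate x·exp(−λ·x) with the product rule; every integrand then reduces to terms xʲ·e^(−2λx) on [0, ∞), with ∫₀^∞ xʲ·e^(−2λx) dx = j!/(2λ)^(j+1).
State is unnormalized: ∫|u|² dx = 0.39580, and ∫u*·(−ħ² u'') dx = 0.29138, so ⟨p²⟩ = 0.29138 / 0.39580.
⟨p²⟩ = 0.73616.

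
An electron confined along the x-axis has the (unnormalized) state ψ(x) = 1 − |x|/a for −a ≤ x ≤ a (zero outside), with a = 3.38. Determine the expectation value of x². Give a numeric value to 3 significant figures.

1.14

⟨x²⟩ = ∫ x²·|ψ|² dx / ∫|ψ|² dx (integrals over the domain).
ψ is even, so ∫ over [−a, a] = 2∫₀ᵃ with ψ = 1 − x/a there: ∫₀ᵃ (1 − x/a)² dx = a/3, ∫₀ᵃ x²(1 − x/a)² dx = a³/30, ∫₀ᵃ x⁴(1 − x/a)² dx = a⁵/105.
State is unnormalized: ∫|ψ|² dx = 2.2533, and ∫ψ*·x²·ψ dx = 2.5743, so ⟨x²⟩ = 2.5743 / 2.2533.
⟨x²⟩ = 1.1424.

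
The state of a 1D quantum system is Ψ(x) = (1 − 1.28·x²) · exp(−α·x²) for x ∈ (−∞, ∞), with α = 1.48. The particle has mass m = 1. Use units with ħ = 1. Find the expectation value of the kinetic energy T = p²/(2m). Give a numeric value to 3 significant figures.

1.84

T = −(ħ²/2m) d²/dx², so ⟨T⟩ = −(ħ²/2m) ∫ Ψ*·Ψ'' dx / ∫|Ψ|² dx; with m = 1.
Expand each integrand as polynomial × e^(−2αx²) and use ∫x^(2j)·e^(−2αx²) dx = (2j−1)!!/(4α)^j · √(π/(2α)), odd powers → 0; here √(π/(2α)) = 1.0302. Differentiate with the product rule, d/dx e^(−αx²) = −2αx·e^(−αx²).
State is unnormalized: ∫|Ψ|² dx = 0.72920, and ∫Ψ*·(−ħ²/2m · Ψ'') dx = 1.3415, so ⟨T⟩ = 1.3415 / 0.72920.
⟨T⟩ = 1.8397.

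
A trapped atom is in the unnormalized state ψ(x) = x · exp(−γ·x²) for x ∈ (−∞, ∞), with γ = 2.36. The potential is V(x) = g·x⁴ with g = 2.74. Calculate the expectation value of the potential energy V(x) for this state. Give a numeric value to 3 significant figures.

⟨V⟩ = ∫ V(x)·|ψ|² dx / ∫|ψ|² dx.
Expand each integrand as polynomial × e^(−2γx²) and use ∫x^(2j)·e^(−2γx²) dx = (2j−1)!!/(4γ)^j · √(π/(2γ)), odd powers → 0; here √(π/(2γ)) = 0.81584.
State is unnormalized: ∫|ψ|² dx = 0.086424, and ∫ψ*·V(x)·ψ dx = 0.039859, so ⟨V⟩ = 0.039859 / 0.086424.
⟨V⟩ = 0.46121.

0.461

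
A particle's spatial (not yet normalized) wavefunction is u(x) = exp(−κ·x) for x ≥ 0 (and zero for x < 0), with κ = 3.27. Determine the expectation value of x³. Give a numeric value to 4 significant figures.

0.02145

⟨x³⟩ = ∫ x³·|u|² dx / ∫|u|² dx (integrals over the domain).
Every integrand reduces to terms xʲ·e^(−2κx) on [0, ∞); use ∫₀^∞ xʲ·e^(−2κx) dx = j!/(2κ)^(j+1).
State is unnormalized: ∫|u|² dx = 0.15291, and ∫u*·x³·u dx = 0.0032797, so ⟨x³⟩ = 0.0032797 / 0.15291.
⟨x³⟩ = 0.021450.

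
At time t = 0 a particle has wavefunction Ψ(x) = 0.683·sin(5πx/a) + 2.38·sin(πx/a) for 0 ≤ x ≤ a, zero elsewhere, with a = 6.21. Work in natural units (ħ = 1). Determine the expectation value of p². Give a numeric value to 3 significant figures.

p² Ψ = −ħ² d²Ψ/dx²; ⟨p²⟩ = −ħ² ∫ Ψ*·Ψ'' dx / ∫|Ψ|² dx.
d²/dx² sin(jπx/a) = −(jπ/a)²·sin(jπx/a); on 0 ≤ x ≤ a, ∫sin²(jπx/a) dx = a/2 and ∫sin(jπx/a)·sin(lπx/a) dx = 0 for j ≠ l, so only diagonal terms survive in ∫|Ψ|² and ∫Ψ·Ψ″; ∫Ψ·Ψ′ dx = [Ψ²/2] between the walls = 0.
State is unnormalized: ∫|Ψ|² dx = 19.036, and ∫Ψ*·(−ħ² Ψ'') dx = 13.769, so ⟨p²⟩ = 13.769 / 19.036.
⟨p²⟩ = 0.72328.

0.723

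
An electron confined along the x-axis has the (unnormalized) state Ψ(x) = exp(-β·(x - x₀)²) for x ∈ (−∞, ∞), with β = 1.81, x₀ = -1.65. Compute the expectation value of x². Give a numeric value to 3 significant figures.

⟨x²⟩ = ∫ x²·|Ψ|² dx / ∫|Ψ|² dx (integrals over the domain).
Gaussian moments (u = x − x₀): ∫u^(2j)·e^(−2βu²) du = (2j−1)!!/(4β)^j · √(π/(2β)), odd powers integrate to 0; here √(π/(2β)) = 0.93158.
State is unnormalized: ∫|Ψ|² dx = 0.93158, and ∫Ψ*·x²·Ψ dx = 2.6649, so ⟨x²⟩ = 2.6649 / 0.93158.
⟨x²⟩ = 2.8606.

2.86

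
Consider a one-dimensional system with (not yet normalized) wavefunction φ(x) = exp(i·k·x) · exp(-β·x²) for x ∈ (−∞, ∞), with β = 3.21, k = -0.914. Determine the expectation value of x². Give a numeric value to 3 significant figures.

⟨x²⟩ = ∫ x²·|φ|² dx / ∫|φ|² dx (integrals over the domain).
Gaussian moments: ∫x^(2j)·e^(−2βx²) dx = (2j−1)!!/(4β)^j · √(π/(2β)), odd powers integrate to 0; here √(π/(2β)) = 0.69953.
State is unnormalized: ∫|φ|² dx = 0.69953, and ∫φ*·x²·φ dx = 0.054481, so ⟨x²⟩ = 0.054481 / 0.69953.
⟨x²⟩ = 0.077882.

0.0779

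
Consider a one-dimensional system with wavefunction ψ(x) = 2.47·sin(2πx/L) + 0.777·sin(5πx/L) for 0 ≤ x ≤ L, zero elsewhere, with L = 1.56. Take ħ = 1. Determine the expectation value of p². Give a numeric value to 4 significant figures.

p² ψ = −ħ² d²ψ/dx²; ⟨p²⟩ = −ħ² ∫ ψ*·ψ'' dx / ∫|ψ|² dx.
d²/dx² sin(jπx/L) = −(jπ/L)²·sin(jπx/L); on 0 ≤ x ≤ L, ∫sin²(jπx/L) dx = L/2 and ∫sin(jπx/L)·sin(lπx/L) dx = 0 for j ≠ l, so only diagonal terms survive in ∫|ψ|² and ∫ψ·ψ″; ∫ψ·ψ′ dx = [ψ²/2] between the walls = 0.
State is unnormalized: ∫|ψ|² dx = 5.2296, and ∫ψ*·(−ħ² ψ'') dx = 124.94, so ⟨p²⟩ = 124.94 / 5.2296.
⟨p²⟩ = 23.891.

23.89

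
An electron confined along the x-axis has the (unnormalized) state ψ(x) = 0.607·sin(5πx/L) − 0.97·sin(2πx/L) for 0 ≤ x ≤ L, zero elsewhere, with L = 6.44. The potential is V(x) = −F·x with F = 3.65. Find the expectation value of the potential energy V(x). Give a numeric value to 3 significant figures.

-12.1

⟨V⟩ = ∫ V(x)·|ψ|² dx / ∫|ψ|² dx.
On 0 ≤ x ≤ L (j ≠ l): ∫sin²(jπx/L) dx = L/2, ∫sin(jπx/L)·sin(lπx/L) dx = 0; diagonal moments ∫x·sin²(jπx/L) dx = L²/4, ∫x²·sin²(jπx/L) dx = L³·(1/6 − 1/(4j²π²)); cross terms ∫x·sin(jπx/L)·sin(lπx/L) dx = 0 for j + l even and −4jlL²/(π²(j² − l²)²) for j + l odd, ∫x²·sin(jπx/L)·sin(lπx/L) dx = (−1)^(j+l)·4jlL³/(π²(j² − l²)²); higher powers the same way via product-to-sum and parts.
State is unnormalized: ∫|ψ|² dx = 4.2161, and ∫ψ*·V(x)·ψ dx = -51.190, so ⟨V⟩ = -51.190 / 4.2161.
⟨V⟩ = -12.142.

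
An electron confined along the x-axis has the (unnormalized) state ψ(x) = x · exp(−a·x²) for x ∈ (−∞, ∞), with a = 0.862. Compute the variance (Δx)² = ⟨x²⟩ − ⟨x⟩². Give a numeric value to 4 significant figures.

0.8701

Compute ⟨x⟩ and ⟨x²⟩ separately, then (Δx)² = ⟨x²⟩ − ⟨x⟩².
Expand each integrand as polynomial × e^(−2ax²) and use ∫x^(2j)·e^(−2ax²) dx = (2j−1)!!/(4a)^j · √(π/(2a)), odd powers → 0; here √(π/(2a)) = 1.3499.
Normalization: ∫|ψ|² dx = 0.39151.
⟨x⟩ = 0.0000 and ⟨x²⟩ = 0.87007.
(Δx)² = 0.87007 − (0.0000)² = 0.87007.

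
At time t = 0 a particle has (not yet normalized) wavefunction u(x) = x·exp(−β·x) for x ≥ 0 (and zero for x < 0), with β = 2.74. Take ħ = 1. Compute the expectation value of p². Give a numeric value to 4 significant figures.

p² u = −ħ² d²u/dx²; ⟨p²⟩ = −ħ² ∫ u*·u'' dx / ∫|u|² dx.
Differentiate x·exp(−β·x) with the product rule; every integrand then reduces to terms xʲ·e^(−2βx) on [0, ∞), with ∫₀^∞ xʲ·e^(−2βx) dx = j!/(2β)^(j+1).
State is unnormalized: ∫|u|² dx = 0.012153, and ∫u*·(−ħ² u'') dx = 0.091241, so ⟨p²⟩ = 0.091241 / 0.012153.
⟨p²⟩ = 7.5076.

7.508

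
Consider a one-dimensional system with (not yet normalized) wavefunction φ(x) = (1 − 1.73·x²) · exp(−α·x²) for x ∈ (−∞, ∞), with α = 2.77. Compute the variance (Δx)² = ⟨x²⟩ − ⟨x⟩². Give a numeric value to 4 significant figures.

0.05087

Compute ⟨x⟩ and ⟨x²⟩ separately, then (Δx)² = ⟨x²⟩ − ⟨x⟩².
Expand each integrand as polynomial × e^(−2αx²) and use ∫x^(2j)·e^(−2αx²) dx = (2j−1)!!/(4α)^j · √(π/(2α)), odd powers → 0; here √(π/(2α)) = 0.75304.
Normalization: ∫|φ|² dx = 0.57296.
⟨x⟩ = 0.0000 and ⟨x²⟩ = 0.050871.
(Δx)² = 0.050871 − (0.0000)² = 0.050871.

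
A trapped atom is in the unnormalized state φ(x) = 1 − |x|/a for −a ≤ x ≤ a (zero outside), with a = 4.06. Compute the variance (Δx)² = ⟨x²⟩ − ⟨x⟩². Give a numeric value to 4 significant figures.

1.648

Compute ⟨x⟩ and ⟨x²⟩ separately, then (Δx)² = ⟨x²⟩ − ⟨x⟩².
φ is even, so ∫ over [−a, a] = 2∫₀ᵃ with φ = 1 − x/a there: ∫₀ᵃ (1 − x/a)² dx = a/3, ∫₀ᵃ x²(1 − x/a)² dx = a³/30, ∫₀ᵃ x⁴(1 − x/a)² dx = a⁵/105.
Normalization: ∫|φ|² dx = 2.7067.
⟨x⟩ = 0.0000 and ⟨x²⟩ = 1.6484.
(Δx)² = 1.6484 − (0.0000)² = 1.6484.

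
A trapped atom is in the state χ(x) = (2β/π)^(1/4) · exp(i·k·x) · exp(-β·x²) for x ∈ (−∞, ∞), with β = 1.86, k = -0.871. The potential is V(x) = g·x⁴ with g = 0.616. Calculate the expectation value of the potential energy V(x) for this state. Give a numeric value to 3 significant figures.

0.0334

⟨V⟩ = ∫ V(x)·|χ|² dx.
Gaussian moments: ∫x^(2j)·e^(−2βx²) dx = (2j−1)!!/(4β)^j · √(π/(2β)), odd powers integrate to 0; here √(π/(2β)) = 0.91897.
⟨V⟩ = 0.033385.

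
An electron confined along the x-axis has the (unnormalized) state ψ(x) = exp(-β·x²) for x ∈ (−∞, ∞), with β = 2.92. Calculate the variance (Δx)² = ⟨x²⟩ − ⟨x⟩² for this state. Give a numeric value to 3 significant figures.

0.0856

Compute ⟨x⟩ and ⟨x²⟩ separately, then (Δx)² = ⟨x²⟩ − ⟨x⟩².
Gaussian moments: ∫x^(2j)·e^(−2βx²) dx = (2j−1)!!/(4β)^j · √(π/(2β)), odd powers integrate to 0; here √(π/(2β)) = 0.73345.
Normalization: ∫|ψ|² dx = 0.73345.
⟨x⟩ = 0.0000 and ⟨x²⟩ = 0.085616.
(Δx)² = 0.085616 − (0.0000)² = 0.085616.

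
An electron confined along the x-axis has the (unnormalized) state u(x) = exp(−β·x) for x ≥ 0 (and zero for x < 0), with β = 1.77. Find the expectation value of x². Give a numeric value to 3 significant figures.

0.160

⟨x²⟩ = ∫ x²·|u|² dx / ∫|u|² dx (integrals over the domain).
Every integrand reduces to terms xʲ·e^(−2βx) on [0, ∞); use ∫₀^∞ xʲ·e^(−2βx) dx = j!/(2β)^(j+1).
State is unnormalized: ∫|u|² dx = 0.28249, and ∫u*·x²·u dx = 0.045084, so ⟨x²⟩ = 0.045084 / 0.28249.
⟨x²⟩ = 0.15960.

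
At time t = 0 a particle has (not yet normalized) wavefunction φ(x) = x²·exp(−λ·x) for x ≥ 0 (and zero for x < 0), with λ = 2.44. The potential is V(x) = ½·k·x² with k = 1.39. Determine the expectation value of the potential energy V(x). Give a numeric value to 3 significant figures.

0.876

⟨V⟩ = ∫ V(x)·|φ|² dx / ∫|φ|² dx.
Every integrand reduces to terms xʲ·e^(−2λx) on [0, ∞); use ∫₀^∞ xʲ·e^(−2λx) dx = j!/(2λ)^(j+1).
State is unnormalized: ∫|φ|² dx = 0.0086719, and ∫φ*·V(x)·φ dx = 0.0075924, so ⟨V⟩ = 0.0075924 / 0.0086719.
⟨V⟩ = 0.87552.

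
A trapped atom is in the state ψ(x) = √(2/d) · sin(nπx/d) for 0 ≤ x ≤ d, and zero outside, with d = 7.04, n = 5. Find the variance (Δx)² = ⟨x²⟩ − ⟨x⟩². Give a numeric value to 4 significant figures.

4.030

Compute ⟨x⟩ and ⟨x²⟩ separately, then (Δx)² = ⟨x²⟩ − ⟨x⟩².
With sin²θ = (1 − cos2θ)/2 on 0 ≤ x ≤ d: ∫sin²(nπx/d) dx = d/2, ∫x·sin²(nπx/d) dx = d²/4, ∫x²·sin²(nπx/d) dx = d³·(1/6 − 1/(4n²π²)); higher powers xᵏ the same way, integrating xᵏ·cos(2nπx/d) by parts.
⟨x⟩ = 3.5200 and ⟨x²⟩ = 16.420.
(Δx)² = 16.420 − (3.5200)² = 4.0297.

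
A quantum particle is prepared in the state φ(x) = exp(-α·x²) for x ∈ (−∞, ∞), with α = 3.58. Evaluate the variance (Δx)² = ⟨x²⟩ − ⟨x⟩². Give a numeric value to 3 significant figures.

Compute ⟨x⟩ and ⟨x²⟩ separately, then (Δx)² = ⟨x²⟩ − ⟨x⟩².
Gaussian moments: ∫x^(2j)·e^(−2αx²) dx = (2j−1)!!/(4α)^j · √(π/(2α)), odd powers integrate to 0; here √(π/(2α)) = 0.66240.
Normalization: ∫|φ|² dx = 0.66240.
⟨x⟩ = 0.0000 and ⟨x²⟩ = 0.069832.
(Δx)² = 0.069832 − (0.0000)² = 0.069832.

0.0698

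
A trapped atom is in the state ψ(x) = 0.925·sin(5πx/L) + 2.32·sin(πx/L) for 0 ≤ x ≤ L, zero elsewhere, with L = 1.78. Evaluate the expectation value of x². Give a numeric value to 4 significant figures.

⟨x²⟩ = ∫ x²·|ψ|² dx / ∫|ψ|² dx (integrals over the domain).
On 0 ≤ x ≤ L (j ≠ l): ∫sin²(jπx/L) dx = L/2, ∫sin(jπx/L)·sin(lπx/L) dx = 0; diagonal moments ∫x·sin²(jπx/L) dx = L²/4, ∫x²·sin²(jπx/L) dx = L³·(1/6 − 1/(4j²π²)); cross terms ∫x·sin(jπx/L)·sin(lπx/L) dx = 0 for j + l even and −4jlL²/(π²(j² − l²)²) for j + l odd, ∫x²·sin(jπx/L)·sin(lπx/L) dx = (−1)^(j+l)·4jlL³/(π²(j² − l²)²); higher powers the same way via product-to-sum and parts.
State is unnormalized: ∫|ψ|² dx = 5.5518, and ∫ψ*·x²·ψ dx = 5.1748, so ⟨x²⟩ = 5.1748 / 5.5518.
⟨x²⟩ = 0.93209.

0.9321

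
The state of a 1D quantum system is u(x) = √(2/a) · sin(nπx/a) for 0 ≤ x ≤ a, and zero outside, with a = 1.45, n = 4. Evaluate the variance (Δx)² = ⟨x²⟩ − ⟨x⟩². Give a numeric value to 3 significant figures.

0.169

Compute ⟨x⟩ and ⟨x²⟩ separately, then (Δx)² = ⟨x²⟩ − ⟨x⟩².
With sin²θ = (1 − cos2θ)/2 on 0 ≤ x ≤ a: ∫sin²(nπx/a) dx = a/2, ∫x·sin²(nπx/a) dx = a²/4, ∫x²·sin²(nπx/a) dx = a³·(1/6 − 1/(4n²π²)); higher powers xᵏ the same way, integrating xᵏ·cos(2nπx/a) by parts.
⟨x⟩ = 0.72500 and ⟨x²⟩ = 0.69418.
(Δx)² = 0.69418 − (0.72500)² = 0.16855.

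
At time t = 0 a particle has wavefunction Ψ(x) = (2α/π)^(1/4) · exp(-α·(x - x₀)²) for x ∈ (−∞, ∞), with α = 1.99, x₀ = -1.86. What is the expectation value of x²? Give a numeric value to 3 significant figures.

⟨x²⟩ = ∫ x²·|Ψ|² dx (integrals over the domain).
Gaussian moments (u = x − x₀): ∫u^(2j)·e^(−2αu²) du = (2j−1)!!/(4α)^j · √(π/(2α)), odd powers integrate to 0; here √(π/(2α)) = 0.88845.
⟨x²⟩ = 3.5852.

3.59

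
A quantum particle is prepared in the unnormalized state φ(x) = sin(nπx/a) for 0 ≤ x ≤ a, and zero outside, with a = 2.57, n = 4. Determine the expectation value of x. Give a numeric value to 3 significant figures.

⟨x⟩ = ∫ x·|φ|² dx / ∫|φ|² dx (integrals over the domain).
With sin²θ = (1 − cos2θ)/2 on 0 ≤ x ≤ a: ∫sin²(nπx/a) dx = a/2, ∫x·sin²(nπx/a) dx = a²/4, ∫x²·sin²(nπx/a) dx = a³·(1/6 − 1/(4n²π²)); higher powers xᵏ the same way, integrating xᵏ·cos(2nπx/a) by parts.
State is unnormalized: ∫|φ|² dx = 1.2850, and ∫φ*·x·φ dx = 1.6512, so ⟨x⟩ = 1.6512 / 1.2850.
⟨x⟩ = 1.2850.

1.29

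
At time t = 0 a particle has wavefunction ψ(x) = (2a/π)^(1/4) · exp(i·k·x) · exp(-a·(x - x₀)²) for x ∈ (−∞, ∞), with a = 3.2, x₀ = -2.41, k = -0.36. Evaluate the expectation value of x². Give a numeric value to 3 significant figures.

⟨x²⟩ = ∫ x²·|ψ|² dx (integrals over the domain).
Gaussian moments (u = x − x₀): ∫u^(2j)·e^(−2au²) du = (2j−1)!!/(4a)^j · √(π/(2a)), odd powers integrate to 0; here √(π/(2a)) = 0.70062.
⟨x²⟩ = 5.8862.

5.89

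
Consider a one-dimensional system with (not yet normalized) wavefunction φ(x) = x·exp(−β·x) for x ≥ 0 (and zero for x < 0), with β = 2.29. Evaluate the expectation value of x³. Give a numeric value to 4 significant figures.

0.6245

⟨x³⟩ = ∫ x³·|φ|² dx / ∫|φ|² dx (integrals over the domain).
Every integrand reduces to terms xʲ·e^(−2βx) on [0, ∞); use ∫₀^∞ xʲ·e^(−2βx) dx = j!/(2β)^(j+1).
State is unnormalized: ∫|φ|² dx = 0.020818, and ∫φ*·x³·φ dx = 0.013001, so ⟨x³⟩ = 0.013001 / 0.020818.
⟨x³⟩ = 0.62453.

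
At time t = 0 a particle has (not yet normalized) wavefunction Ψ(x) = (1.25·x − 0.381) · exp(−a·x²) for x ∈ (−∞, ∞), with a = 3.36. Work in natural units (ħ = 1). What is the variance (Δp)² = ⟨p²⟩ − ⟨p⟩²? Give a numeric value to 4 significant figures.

6.349

Compute ⟨p⟩ and ⟨p²⟩ separately; (Δp)² = ⟨p²⟩ − ⟨p⟩².
Expand each integrand as polynomial × e^(−2ax²) and use ∫x^(2j)·e^(−2ax²) dx = (2j−1)!!/(4a)^j · √(π/(2a)), odd powers → 0; here √(π/(2a)) = 0.68374. Differentiate with the product rule, d/dx e^(−ax²) = −2ax·e^(−ax²).
Normalization: ∫|Ψ|² dx = 0.17874.
⟨p⟩ = 0.0000 and ⟨p²⟩ = 6.3485.
(Δp)² = 6.3485 − (0.0000)² = 6.3485.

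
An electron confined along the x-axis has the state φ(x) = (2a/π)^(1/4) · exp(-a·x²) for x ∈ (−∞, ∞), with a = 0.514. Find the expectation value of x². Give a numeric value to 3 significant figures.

0.486

⟨x²⟩ = ∫ x²·|φ|² dx (integrals over the domain).
Gaussian moments: ∫x^(2j)·e^(−2ax²) dx = (2j−1)!!/(4a)^j · √(π/(2a)), odd powers integrate to 0; here √(π/(2a)) = 1.7481.
⟨x²⟩ = 0.48638.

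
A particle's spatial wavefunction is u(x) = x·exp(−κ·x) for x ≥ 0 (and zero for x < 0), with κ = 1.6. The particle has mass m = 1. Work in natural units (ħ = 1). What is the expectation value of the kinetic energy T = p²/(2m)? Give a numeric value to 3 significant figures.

1.28

T = −(ħ²/2m) d²/dx², so ⟨T⟩ = −(ħ²/2m) ∫ u*·u'' dx / ∫|u|² dx; with m = 1.
Differentiate x·exp(−κ·x) with the product rule; every integrand then reduces to terms xʲ·e^(−2κx) on [0, ∞), with ∫₀^∞ xʲ·e^(−2κx) dx = j!/(2κ)^(j+1).
State is unnormalized: ∫|u|² dx = 0.061035, and ∫u*·(−ħ²/2m · u'') dx = 0.078125, so ⟨T⟩ = 0.078125 / 0.061035.
⟨T⟩ = 1.2800.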